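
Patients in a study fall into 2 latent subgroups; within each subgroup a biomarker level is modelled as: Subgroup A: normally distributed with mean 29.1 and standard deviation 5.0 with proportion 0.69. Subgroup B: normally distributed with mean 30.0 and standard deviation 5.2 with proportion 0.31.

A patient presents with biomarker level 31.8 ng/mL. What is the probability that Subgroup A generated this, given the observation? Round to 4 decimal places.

0.6799

P(component k | x) = π_k·f_k(x) / marginal(x), where marginal(x) = Σ_j π_j·f_j(x).
Normal densities:
  f_A = (1/(5.0·√(2π)))·exp(−(31.8−29.1)²/(2·5.0²)) = 0.079788·exp(-0.14580) = 0.0689636
  f_B = (1/(5.2·√(2π)))·exp(−(31.8−30.0)²/(2·5.2²)) = 0.076720·exp(-0.05991) = 0.0722583
Unnormalised posteriors:
  π_A·f_A = 0.69 × 0.0689636 = 0.0475849
  π_B·f_B = 0.31 × 0.0722583 = 0.0224001
Denominator: 0.0475849 + 0.0224001 = 0.0699849
P(Subgroup A | x) = 0.0475849 / 0.0699849 ≈ 0.6799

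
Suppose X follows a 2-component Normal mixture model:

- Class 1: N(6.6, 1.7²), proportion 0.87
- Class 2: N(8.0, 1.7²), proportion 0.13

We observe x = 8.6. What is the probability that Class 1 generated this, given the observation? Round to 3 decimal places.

P(component k | x) = π_k·f_k(x) / marginal(x), where marginal(x) = Σ_j π_j·f_j(x).
Normal densities:
  p_1 = (1/(1.7·√(2π)))·exp(−(8.6−6.6)²/(2·1.7²)) = 0.234672·exp(-0.69204) = 0.117466
  p_2 = (1/(1.7·√(2π)))·exp(−(8.6−8.0)²/(2·1.7²)) = 0.234672·exp(-0.06228) = 0.220502
Weight by the priors:
  π_1·p_1 = 0.87 × 0.117466 = 0.102195
  π_2·p_2 = 0.13 × 0.220502 = 0.0286652
Evidence: 0.102195 + 0.0286652 = 0.13086
P(Class 1 | x) ≈ 0.781

0.781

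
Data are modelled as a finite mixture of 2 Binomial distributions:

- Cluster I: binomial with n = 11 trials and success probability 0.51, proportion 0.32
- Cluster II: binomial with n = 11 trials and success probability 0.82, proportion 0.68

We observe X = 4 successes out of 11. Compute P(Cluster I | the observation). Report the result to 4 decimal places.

0.9873

The responsibility of component k is P(Z=k) f_k(x) divided by Σ_j P(Z=j) f_j(x).
Evaluate each component's likelihood at the observed value:
  L_I = 0.151414
  L_II = 0.000913433
Prior × likelihood for each component:
  P(Z=I)·L_I = 0.32 × 0.151414 = 0.0484526
  P(Z=II)·L_II = 0.68 × 0.000913433 = 0.000621135
Sum: 0.0484526 + 0.000621135 = 0.0490737
Responsibility of Cluster I: 0.0484526 / 0.0490737 ≈ 0.9873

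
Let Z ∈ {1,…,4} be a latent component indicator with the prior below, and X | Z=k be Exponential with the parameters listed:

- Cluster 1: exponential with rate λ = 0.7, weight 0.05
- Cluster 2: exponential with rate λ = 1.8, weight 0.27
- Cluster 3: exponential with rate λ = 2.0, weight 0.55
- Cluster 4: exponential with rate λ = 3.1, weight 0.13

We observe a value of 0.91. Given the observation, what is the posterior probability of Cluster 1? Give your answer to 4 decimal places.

0.0587

Posterior ∝ prior × likelihood, so P(k | x) ∝ w_k f_k(x); normalise over all components.
Component likelihoods at x = 0.91:
  L_1 = 0.370214
  L_2 = 0.349863
  L_3 = 0.324052
  L_4 = 0.184594
Prior × likelihood for each component:
  w_1·L_1 = 0.05 × 0.370214 = 0.0185107
  w_2·L_2 = 0.27 × 0.349863 = 0.094463
  w_3·L_3 = 0.55 × 0.324052 = 0.178228
  w_4·L_4 = 0.13 × 0.184594 = 0.0239972
Sum: 0.0185107 + 0.094463 + 0.178228 + 0.0239972 = 0.315199
P(Cluster 1 | x) = 0.0185107 / 0.315199 ≈ 0.0587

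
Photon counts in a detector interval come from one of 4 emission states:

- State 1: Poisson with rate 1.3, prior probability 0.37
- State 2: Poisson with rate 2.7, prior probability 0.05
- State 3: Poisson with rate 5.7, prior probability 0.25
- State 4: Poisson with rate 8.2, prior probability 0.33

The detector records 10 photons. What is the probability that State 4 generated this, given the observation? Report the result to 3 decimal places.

By Bayes' theorem, P(k | x) = w_k f_k(x) / Σ_j w_j f_j(x).
Poisson probabilities:
  L_1 = e^(−1.3)·1.3^10/10! = 1.03535e-06
  L_2 = e^(−2.7)·2.7^10/10! = 0.000381311
  L_3 = e^(−5.7)·5.7^10/10! = 0.0333816
  L_4 = e^(−8.2)·8.2^10/10! = 0.104031
Multiply by the mixture weights:
  w_1·L_1 = 0.37 × 1.03535e-06 = 3.8308e-07
  w_2·L_2 = 0.05 × 0.000381311 = 1.90656e-05
  w_3·L_3 = 0.25 × 0.0333816 = 0.0083454
  w_4·L_4 = 0.33 × 0.104031 = 0.0343301
Sum: 3.8308e-07 + 1.90656e-05 + 0.0083454 + 0.0343301 = 0.0426949
P(State 4 | the observation) = 0.0343301 / 0.0426949 ≈ 0.804

0.804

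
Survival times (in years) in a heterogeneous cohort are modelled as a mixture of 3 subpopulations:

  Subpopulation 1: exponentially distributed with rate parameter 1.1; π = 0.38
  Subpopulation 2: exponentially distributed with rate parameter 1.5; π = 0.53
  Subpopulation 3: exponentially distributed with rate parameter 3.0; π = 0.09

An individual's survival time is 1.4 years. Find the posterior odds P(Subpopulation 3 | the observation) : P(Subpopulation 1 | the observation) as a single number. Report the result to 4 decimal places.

0.0452

Since P(k|x) ∝ w_k f_k(x), the posterior odds are w_i f_i(x) / (w_j f_j(x)).
Exponential densities:
  p_1 = 0.235819
  p_2 = 0.183685
  p_3 = 0.0449867
Posterior odds = (w_3·p_3) / (w_1·p_1) = (0.09·0.0449867) / (0.38·0.235819) = 0.00404881 / 0.0896113 ≈ 0.0452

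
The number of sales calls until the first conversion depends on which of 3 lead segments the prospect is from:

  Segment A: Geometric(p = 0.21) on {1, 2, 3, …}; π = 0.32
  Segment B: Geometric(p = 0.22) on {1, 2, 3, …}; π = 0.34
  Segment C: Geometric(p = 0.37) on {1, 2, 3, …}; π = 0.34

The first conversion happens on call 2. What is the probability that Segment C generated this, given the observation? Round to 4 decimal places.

0.4156

By Bayes' theorem, P(k | x) = w_k f_k(x) / Σ_j w_j f_j(x).
Geometric probabilities:
  p_A = 0.1659
  p_B = 0.1716
  p_C = 0.2331
Weight by the priors:
  w_A·p_A = 0.32 × 0.1659 = 0.053088
  w_B·p_B = 0.34 × 0.1716 = 0.058344
  w_C·p_C = 0.34 × 0.2331 = 0.079254
Denominator: 0.053088 + 0.058344 + 0.079254 = 0.190686
Responsibility of Segment C: 0.079254 / 0.190686 ≈ 0.4156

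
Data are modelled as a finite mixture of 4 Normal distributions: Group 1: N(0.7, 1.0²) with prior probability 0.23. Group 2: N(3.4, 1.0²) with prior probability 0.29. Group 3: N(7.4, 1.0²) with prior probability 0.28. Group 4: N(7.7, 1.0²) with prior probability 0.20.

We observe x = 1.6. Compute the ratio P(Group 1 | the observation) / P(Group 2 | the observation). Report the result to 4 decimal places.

Posterior odds = (π_i f_i(x)) / (π_j f_j(x)); the normalising sum cancels.
Normal densities:
  f_1 = (1/(1.0·√(2π)))·exp(−(1.6−0.7)²/(2·1.0²)) = 0.398942·exp(-0.40500) = 0.266085
  f_2 = (1/(1.0·√(2π)))·exp(−(1.6−3.4)²/(2·1.0²)) = 0.398942·exp(-1.62000) = 0.0789502
  f_3 = (1/(1.0·√(2π)))·exp(−(1.6−7.4)²/(2·1.0²)) = 0.398942·exp(-16.82000) = 1.97732e-08
  f_4 = (1/(1.0·√(2π)))·exp(−(1.6−7.7)²/(2·1.0²)) = 0.398942·exp(-18.60500) = 3.31788e-09
0.0611996 / 0.0228955 ≈ 2.6730

2.6730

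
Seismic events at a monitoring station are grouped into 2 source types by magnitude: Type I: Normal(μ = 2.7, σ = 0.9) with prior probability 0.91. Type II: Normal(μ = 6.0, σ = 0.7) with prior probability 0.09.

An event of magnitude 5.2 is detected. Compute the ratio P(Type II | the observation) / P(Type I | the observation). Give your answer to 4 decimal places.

Only the two components matter; the odds are (w_i f_i(x)) / (w_j f_j(x)).
Component likelihoods at x = 5.2:
  L_I = (1/(0.9·√(2π)))·exp(−(5.2−2.7)²/(2·0.9²)) = 0.443269·exp(-3.85802) = 0.00935726
  L_II = (1/(0.7·√(2π)))·exp(−(5.2−6.0)²/(2·0.7²)) = 0.569918·exp(-0.65306) = 0.296614
Posterior odds = (w_II·L_II) / (w_I·L_I) = (0.09·0.296614) / (0.91·0.00935726) = 0.0266952 / 0.00851511 ≈ 3.1350

3.1350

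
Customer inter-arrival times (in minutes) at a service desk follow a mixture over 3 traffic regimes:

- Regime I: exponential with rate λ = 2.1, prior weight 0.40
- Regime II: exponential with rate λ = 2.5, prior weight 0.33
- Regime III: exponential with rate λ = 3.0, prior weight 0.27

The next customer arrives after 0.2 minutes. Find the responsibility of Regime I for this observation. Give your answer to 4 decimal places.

0.3687

P(component k | x) = π_k·f_k(x) / marginal(x), where marginal(x) = Σ_j π_j·f_j(x).
Evaluate each component's likelihood at the observed value:
  f_I = 2.1·e^(−2.1·0.2) = 2.1·e^(−0.4200) = 1.3798
  f_II = 2.5·e^(−2.5·0.2) = 2.5·e^(−0.5000) = 1.51633
  f_III = 3.0·e^(−3.0·0.2) = 3.0·e^(−0.6000) = 1.64643
Multiply by the mixture weights:
  π_I·f_I = 0.40 × 1.3798 = 0.551919
  π_II·f_II = 0.33 × 1.51633 = 0.500388
  π_III·f_III = 0.27 × 1.64643 = 0.444537
Marginal: 0.551919 + 0.500388 + 0.444537 = 1.49684
So the posterior for Regime I is 0.551919 / 1.49684 ≈ 0.3687.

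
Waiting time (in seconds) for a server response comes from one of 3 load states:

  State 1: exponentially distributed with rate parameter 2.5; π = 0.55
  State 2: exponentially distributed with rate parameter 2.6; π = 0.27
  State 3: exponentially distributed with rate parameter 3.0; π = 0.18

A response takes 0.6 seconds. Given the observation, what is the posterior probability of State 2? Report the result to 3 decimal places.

0.271

By Bayes' theorem, P(k | x) = P(Z=k) f_k(x) / Σ_j P(Z=j) f_j(x).
Evaluate each component's likelihood at the observed value:
  f_1 = 0.557825
  f_2 = 0.546354
  f_3 = 0.495897
Unnormalised posteriors:
  P(Z=1)·f_1 = 0.55 × 0.557825 = 0.306804
  P(Z=2)·f_2 = 0.27 × 0.546354 = 0.147516
  P(Z=3)·f_3 = 0.18 × 0.495897 = 0.0892614
Sum: 0.306804 + 0.147516 + 0.0892614 = 0.543581
P(State 2 | the observation) = 0.147516 / 0.543581 ≈ 0.271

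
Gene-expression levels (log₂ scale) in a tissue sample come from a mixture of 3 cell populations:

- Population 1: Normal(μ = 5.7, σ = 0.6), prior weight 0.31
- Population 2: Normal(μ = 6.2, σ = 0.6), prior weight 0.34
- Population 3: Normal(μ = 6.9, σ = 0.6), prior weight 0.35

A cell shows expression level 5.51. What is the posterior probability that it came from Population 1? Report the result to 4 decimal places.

0.5965

The responsibility of component k is π_k f_k(x) divided by Σ_j π_j f_j(x).
Component likelihoods at x = 5.51:
  f_1 = 0.632388
  f_2 = 0.343227
  f_3 = 0.0454299
Prior × likelihood for each component:
  π_1·f_1 = 0.31 × 0.632388 = 0.19604
  π_2·f_2 = 0.34 × 0.343227 = 0.116697
  π_3·f_3 = 0.35 × 0.0454299 = 0.0159005
Normaliser: 0.19604 + 0.116697 + 0.0159005 = 0.328638
P(Population 1 | data) ≈ 0.5965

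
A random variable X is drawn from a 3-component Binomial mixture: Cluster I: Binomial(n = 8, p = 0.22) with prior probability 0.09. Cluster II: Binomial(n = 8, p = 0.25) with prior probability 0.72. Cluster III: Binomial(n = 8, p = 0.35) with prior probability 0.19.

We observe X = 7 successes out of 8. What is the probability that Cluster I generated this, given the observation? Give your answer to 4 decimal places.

0.0153

By Bayes' theorem, P(k | x) = P(Z=k) f_k(x) / Σ_j P(Z=j) f_j(x).
Component likelihoods at x = 7 successes out of 8:
  p_I = C(8,7)·0.22^7·0.78^1 = 8·2.49436e-05·0.78 = 0.000155648
  p_II = C(8,7)·0.25^7·0.75^1 = 8·6.10352e-05·0.75 = 0.000366211
  p_III = C(8,7)·0.35^7·0.65^1 = 8·0.000643393·0.65 = 0.00334564
Unnormalised posteriors:
  P(Z=I)·p_I = 0.09 × 0.000155648 = 1.40083e-05
  P(Z=II)·p_II = 0.72 × 0.000366211 = 0.000263672
  P(Z=III)·p_III = 0.19 × 0.00334564 = 0.000635672
Sum: 1.40083e-05 + 0.000263672 + 0.000635672 = 0.000913352
P(Cluster I | x) ≈ 0.0153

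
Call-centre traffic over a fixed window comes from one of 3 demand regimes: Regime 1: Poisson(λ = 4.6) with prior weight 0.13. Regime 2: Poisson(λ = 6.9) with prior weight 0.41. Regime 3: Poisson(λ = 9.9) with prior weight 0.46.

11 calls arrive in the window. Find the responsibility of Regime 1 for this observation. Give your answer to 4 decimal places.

0.0091

The responsibility of component k is w_k f_k(x) divided by Σ_j w_j f_j(x).
Component likelihoods at x = 11 calls:
  p_1 = 0.00491389
  p_2 = 0.042614
  p_3 = 0.112542
Unnormalised posteriors:
  w_1·p_1 = 0.13 × 0.00491389 = 0.000638806
  w_2·p_2 = 0.41 × 0.042614 = 0.0174717
  w_3·p_3 = 0.46 × 0.112542 = 0.0517695
Evidence: 0.000638806 + 0.0174717 + 0.0517695 = 0.06988
P(Regime 1 | the observation) = 0.000638806 / 0.06988 ≈ 0.0091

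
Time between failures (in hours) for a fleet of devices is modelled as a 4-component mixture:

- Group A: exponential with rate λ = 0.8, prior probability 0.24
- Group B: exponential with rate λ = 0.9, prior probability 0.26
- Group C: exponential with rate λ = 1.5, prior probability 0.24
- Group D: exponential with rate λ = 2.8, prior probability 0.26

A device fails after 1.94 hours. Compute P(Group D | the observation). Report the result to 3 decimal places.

Posterior ∝ prior × likelihood, so P(k | x) ∝ π_k f_k(x); normalise over all components.
Evaluate each component's likelihood at the observed value:
  L_A = 0.169459
  L_B = 0.157023
  L_C = 0.0817136
  L_D = 0.0122481
Weight by the priors:
  π_A·L_A = 0.24 × 0.169459 = 0.0406702
  π_B·L_B = 0.26 × 0.157023 = 0.0408261
  π_C·L_C = 0.24 × 0.0817136 = 0.0196113
  π_D·L_D = 0.26 × 0.0122481 = 0.00318452
Normaliser: 0.0406702 + 0.0408261 + 0.0196113 + 0.00318452 = 0.104292
So the posterior for Group D is 0.00318452 / 0.104292 ≈ 0.031.

0.031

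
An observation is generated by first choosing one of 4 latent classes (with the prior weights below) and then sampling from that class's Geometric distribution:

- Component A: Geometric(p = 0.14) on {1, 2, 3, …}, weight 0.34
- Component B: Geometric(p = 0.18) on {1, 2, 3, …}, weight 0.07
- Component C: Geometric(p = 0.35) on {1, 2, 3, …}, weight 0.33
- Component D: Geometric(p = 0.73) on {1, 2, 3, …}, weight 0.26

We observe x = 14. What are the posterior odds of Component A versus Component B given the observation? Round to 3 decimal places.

Posterior odds = (P(Z=i) f_i(x)) / (P(Z=j) f_j(x)); the normalising sum cancels.
Evaluate each component's likelihood at the observed value:
  f_A = 0.0197064
  f_B = 0.0136412
  f_C = 0.00129402
  f_D = 2.95837e-08
0.00670019 / 0.000954884 ≈ 7.017

7.017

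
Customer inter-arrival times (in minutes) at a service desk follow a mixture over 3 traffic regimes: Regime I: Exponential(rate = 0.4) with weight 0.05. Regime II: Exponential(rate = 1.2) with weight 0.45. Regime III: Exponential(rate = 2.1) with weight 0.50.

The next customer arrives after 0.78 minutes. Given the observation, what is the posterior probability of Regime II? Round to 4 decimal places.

0.4919

P(component k | x) = π_k·f_k(x) / marginal(x), where marginal(x) = Σ_j π_j·f_j(x).
Component likelihoods at x = 0.78 minutes:
  f_I = 0.4·e^(−0.4·0.78) = 0.4·e^(−0.3120) = 0.292793
  f_II = 1.2·e^(−1.2·0.78) = 1.2·e^(−0.9360) = 0.470632
  f_III = 2.1·e^(−2.1·0.78) = 2.1·e^(−1.6380) = 0.408174
Unnormalised posteriors:
  π_I·f_I = 0.05 × 0.292793 = 0.0146396
  π_II·f_II = 0.45 × 0.470632 = 0.211784
  π_III·f_III = 0.50 × 0.408174 = 0.204087
Evidence: 0.0146396 + 0.211784 + 0.204087 = 0.430511
P(Regime II | the observation) = 0.211784 / 0.430511 ≈ 0.4919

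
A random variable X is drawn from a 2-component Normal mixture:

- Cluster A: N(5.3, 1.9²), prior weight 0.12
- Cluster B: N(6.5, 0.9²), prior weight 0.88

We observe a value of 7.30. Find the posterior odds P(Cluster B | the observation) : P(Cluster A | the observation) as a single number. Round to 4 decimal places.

18.1487

Only the two components matter; the odds are (w_i f_i(x)) / (w_j f_j(x)).
Component likelihoods at x = 7.30:
  f_A = 0.120656
  f_B = 0.298603
Posterior odds = (w_B·f_B) / (w_A·f_A) = (0.88·0.298603) / (0.12·0.120656) = 0.262771 / 0.0144788 ≈ 18.1487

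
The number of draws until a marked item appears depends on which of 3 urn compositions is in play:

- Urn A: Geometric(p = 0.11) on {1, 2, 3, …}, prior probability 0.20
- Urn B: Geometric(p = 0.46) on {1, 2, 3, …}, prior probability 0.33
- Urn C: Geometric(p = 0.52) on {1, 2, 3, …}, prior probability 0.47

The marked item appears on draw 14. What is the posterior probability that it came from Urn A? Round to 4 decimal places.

0.9861

Posterior ∝ prior × likelihood, so P(k | x) ∝ P(Z=k) f_k(x); normalise over all components.
Component likelihoods at x = 14:
  p_A = 0.11·(1−0.11)^13 = 0.11·0.219821 = 0.0241804
  p_B = 0.46·(1−0.46)^13 = 0.46·0.000331985 = 0.000152713
  p_C = 0.52·(1−0.52)^13 = 0.52·7.18019e-05 = 3.7337e-05
Unnormalised posteriors:
  P(Z=A)·p_A = 0.20 × 0.0241804 = 0.00483607
  P(Z=B)·p_B = 0.33 × 0.000152713 = 5.03954e-05
  P(Z=C)·p_C = 0.47 × 3.7337e-05 = 1.75484e-05
Evidence: 0.00483607 + 5.03954e-05 + 1.75484e-05 = 0.00490402
Responsibility of Urn A: 0.00483607 / 0.00490402 ≈ 0.9861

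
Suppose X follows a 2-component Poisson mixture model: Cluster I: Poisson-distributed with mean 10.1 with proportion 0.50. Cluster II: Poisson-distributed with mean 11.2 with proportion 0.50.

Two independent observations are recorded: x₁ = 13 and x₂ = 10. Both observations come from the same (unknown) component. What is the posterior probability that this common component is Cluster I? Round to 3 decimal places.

0.456

By Bayes' theorem, P(k | x) = w_k f_k(x) / Σ_j w_j f_j(x).
Since both observations come from the same component, the likelihood for component k is f_k(x₁)·f_k(x₂).
  p_I = [0.0750798] × [0.125048] = 0.00938858
  p_II = [0.0958199] × [0.117036] = 0.0112144
Weight by the priors:
  w_I·p_I = 0.50 × 0.00938858 = 0.00469429
  w_II·p_II = 0.50 × 0.0112144 = 0.00560718
Denominator: 0.00469429 + 0.00560718 = 0.0103015
Responsibility of Cluster I: 0.00469429 / 0.0103015 ≈ 0.456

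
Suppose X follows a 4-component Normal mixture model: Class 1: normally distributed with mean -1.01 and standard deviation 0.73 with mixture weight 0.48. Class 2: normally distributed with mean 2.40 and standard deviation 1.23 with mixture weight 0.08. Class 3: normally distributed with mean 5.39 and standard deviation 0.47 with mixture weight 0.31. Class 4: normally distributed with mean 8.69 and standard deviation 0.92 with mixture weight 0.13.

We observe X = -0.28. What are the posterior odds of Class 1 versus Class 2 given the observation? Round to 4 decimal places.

The posterior odds equal the prior odds times the likelihood ratio: (P(Z=i)/P(Z=j))·(f_i(x)/f_j(x)).
Evaluate each component's likelihood at the observed value:
  L_1 = (1/(0.73·√(2π)))·exp(−(-0.28−-1.01)²/(2·0.73²)) = 0.546496·exp(-0.50000) = 0.331467
  L_2 = (1/(1.23·√(2π)))·exp(−(-0.28−2.40)²/(2·1.23²)) = 0.324343·exp(-2.37372) = 0.0302073
  L_3 = (1/(0.47·√(2π)))·exp(−(-0.28−5.39)²/(2·0.47²)) = 0.848813·exp(-72.76799) = 2.11872e-32
  L_4 = (1/(0.92·√(2π)))·exp(−(-0.28−8.69)²/(2·0.92²)) = 0.433633·exp(-47.53125) = 9.87558e-22
0.159104 / 0.00241658 ≈ 65.8384

65.8384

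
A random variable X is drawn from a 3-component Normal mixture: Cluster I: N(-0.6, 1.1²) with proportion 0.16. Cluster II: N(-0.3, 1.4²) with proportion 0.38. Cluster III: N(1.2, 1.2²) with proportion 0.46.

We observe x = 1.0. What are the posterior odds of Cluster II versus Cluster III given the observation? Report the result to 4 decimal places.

0.4665

The posterior odds equal the prior odds times the likelihood ratio: (P(Z=i)/P(Z=j))·(f_i(x)/f_j(x)).
Normal densities:
  L_I = 0.125921
  L_II = 0.18516
  L_III = 0.327866
Posterior odds = (P(Z=II)·L_II) / (P(Z=III)·L_III) = (0.38·0.18516) / (0.46·0.327866) = 0.0703609 / 0.150819 ≈ 0.4665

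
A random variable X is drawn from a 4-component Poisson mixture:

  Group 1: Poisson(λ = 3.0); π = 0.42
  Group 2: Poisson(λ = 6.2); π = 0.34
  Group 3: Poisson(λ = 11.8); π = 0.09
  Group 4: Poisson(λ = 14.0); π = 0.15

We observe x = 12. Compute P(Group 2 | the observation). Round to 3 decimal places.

The responsibility of component k is π_k f_k(x) divided by Σ_j π_j f_j(x).
Component likelihoods at x = 12:
  L_1 = e^(−3.0)·3.0^12/12! = 5.52376e-05
  L_2 = e^(−6.2)·6.2^12/12! = 0.013669
  L_3 = e^(−11.8)·11.8^12/12! = 0.114175
  L_4 = e^(−14.0)·14.0^12/12! = 0.0984185
Weight by the priors:
  π_1·L_1 = 0.42 × 5.52376e-05 = 2.31998e-05
  π_2·L_2 = 0.34 × 0.013669 = 0.00464747
  π_3·L_3 = 0.09 × 0.114175 = 0.0102758
  π_4·L_4 = 0.15 × 0.0984185 = 0.0147628
Normaliser: 2.31998e-05 + 0.00464747 + 0.0102758 + 0.0147628 = 0.0297092
P(Group 2 | 12) = 0.00464747 / 0.0297092 ≈ 0.156

0.156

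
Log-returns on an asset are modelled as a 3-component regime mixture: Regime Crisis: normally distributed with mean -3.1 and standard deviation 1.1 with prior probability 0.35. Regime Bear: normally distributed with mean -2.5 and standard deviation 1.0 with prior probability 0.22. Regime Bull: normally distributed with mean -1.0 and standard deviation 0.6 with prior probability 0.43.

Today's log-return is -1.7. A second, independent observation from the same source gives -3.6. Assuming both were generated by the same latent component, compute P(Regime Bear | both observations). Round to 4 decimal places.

Posterior ∝ prior × likelihood, so P(k | x) ∝ π_k f_k(x); normalise over all components.
Since both observations come from the same component, the likelihood for component k is f_k(x₁)·f_k(x₂).
  p_Crisis = [0.161352] × [0.327079] = 0.0527748
  p_Bear = [0.289692] × [0.217852] = 0.0631099
  p_Bull = [0.336664] × [5.56181e-05] = 1.87246e-05
Unnormalised posteriors:
  π_Crisis·p_Crisis = 0.35 × 0.0527748 = 0.0184712
  π_Bear·p_Bear = 0.22 × 0.0631099 = 0.0138842
  π_Bull·p_Bull = 0.43 × 1.87246e-05 = 8.0516e-06
Marginal: 0.0184712 + 0.0138842 + 8.0516e-06 = 0.0323634
P(Regime Bear | x₁, x₂) ≈ 0.4290

0.4290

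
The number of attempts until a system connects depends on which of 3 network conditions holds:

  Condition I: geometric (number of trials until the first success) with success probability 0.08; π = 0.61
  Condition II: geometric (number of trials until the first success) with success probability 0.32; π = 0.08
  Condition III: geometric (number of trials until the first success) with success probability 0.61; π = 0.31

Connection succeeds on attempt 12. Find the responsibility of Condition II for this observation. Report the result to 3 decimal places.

0.019

The responsibility of component k is P(Z=k) f_k(x) divided by Σ_j P(Z=j) f_j(x).
Geometric probabilities:
  p_I = 0.08·(1−0.08)^11 = 0.08·0.399637 = 0.031971
  p_II = 0.32·(1−0.32)^11 = 0.32·0.0143747 = 0.0045999
  p_III = 0.61·(1−0.61)^11 = 0.61·3.17476e-05 = 1.9366e-05
Multiply by the mixture weights:
  P(Z=I)·p_I = 0.61 × 0.031971 = 0.0195023
  P(Z=II)·p_II = 0.08 × 0.0045999 = 0.000367992
  P(Z=III)·p_III = 0.31 × 1.9366e-05 = 6.00347e-06
Marginal: 0.0195023 + 0.000367992 + 6.00347e-06 = 0.0198763
P(Condition II | data) ≈ 0.019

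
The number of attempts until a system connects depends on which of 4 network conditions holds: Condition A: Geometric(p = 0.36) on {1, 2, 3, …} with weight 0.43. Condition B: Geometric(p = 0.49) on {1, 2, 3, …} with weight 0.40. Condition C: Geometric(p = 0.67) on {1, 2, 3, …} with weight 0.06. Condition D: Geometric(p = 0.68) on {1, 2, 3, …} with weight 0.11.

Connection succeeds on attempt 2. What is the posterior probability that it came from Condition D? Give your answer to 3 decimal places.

0.101

Posterior ∝ prior × likelihood, so P(k | x) ∝ π_k f_k(x); normalise over all components.
Evaluate each component's likelihood at the observed value:
  L_A = 0.2304
  L_B = 0.2499
  L_C = 0.2211
  L_D = 0.2176
Unnormalised posteriors:
  π_A·L_A = 0.43 × 0.2304 = 0.099072
  π_B·L_B = 0.40 × 0.2499 = 0.09996
  π_C·L_C = 0.06 × 0.2211 = 0.013266
  π_D·L_D = 0.11 × 0.2176 = 0.023936
Marginal: 0.099072 + 0.09996 + 0.013266 + 0.023936 = 0.236234
P(Condition D | data) ≈ 0.101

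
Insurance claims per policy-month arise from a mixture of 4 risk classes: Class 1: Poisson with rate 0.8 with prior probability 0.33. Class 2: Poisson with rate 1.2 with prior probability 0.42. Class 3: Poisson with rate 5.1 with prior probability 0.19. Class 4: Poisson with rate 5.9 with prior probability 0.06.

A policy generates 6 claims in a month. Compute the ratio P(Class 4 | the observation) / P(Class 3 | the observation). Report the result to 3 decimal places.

The posterior odds equal the prior odds times the likelihood ratio: (π_i/π_j)·(f_i(x)/f_j(x)).
Poisson probabilities:
  f_1 = e^(−0.8)·0.8^6/6! = 0.000163596
  f_2 = e^(−1.2)·1.2^6/6! = 0.00124911
  f_3 = e^(−5.1)·5.1^6/6! = 0.149
  f_4 = e^(−5.9)·5.9^6/6! = 0.160488
Odds = (0.06/0.19) × (0.160488/0.149) = 0.315789 × 1.0771 ≈ 0.340

0.340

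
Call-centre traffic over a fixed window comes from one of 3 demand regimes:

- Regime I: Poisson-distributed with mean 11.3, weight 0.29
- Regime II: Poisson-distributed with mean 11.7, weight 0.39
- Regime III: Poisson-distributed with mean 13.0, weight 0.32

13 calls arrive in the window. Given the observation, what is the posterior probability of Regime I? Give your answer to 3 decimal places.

Posterior ∝ prior × likelihood, so P(k | x) ∝ π_k f_k(x); normalise over all components.
Component likelihoods at x = 13 calls:
  p_I = 0.0973222
  p_II = 0.102539
  p_III = 0.10994
Multiply by the mixture weights:
  π_I·p_I = 0.29 × 0.0973222 = 0.0282234
  π_II·p_II = 0.39 × 0.102539 = 0.0399903
  π_III·p_III = 0.32 × 0.10994 = 0.0351807
Sum: 0.0282234 + 0.0399903 + 0.0351807 = 0.103395
P(Regime I | the observation) ≈ 0.273

0.273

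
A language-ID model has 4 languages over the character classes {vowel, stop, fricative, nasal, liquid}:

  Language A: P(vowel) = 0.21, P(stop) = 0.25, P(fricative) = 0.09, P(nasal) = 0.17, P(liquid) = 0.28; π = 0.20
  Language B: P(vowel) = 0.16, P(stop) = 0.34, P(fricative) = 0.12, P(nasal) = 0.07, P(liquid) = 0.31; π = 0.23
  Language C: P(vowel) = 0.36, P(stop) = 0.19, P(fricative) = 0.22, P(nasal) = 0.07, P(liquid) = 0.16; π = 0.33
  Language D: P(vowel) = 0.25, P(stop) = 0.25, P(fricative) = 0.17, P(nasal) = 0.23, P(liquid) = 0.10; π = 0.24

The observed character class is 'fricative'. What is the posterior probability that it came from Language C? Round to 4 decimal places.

0.4566

Apply Bayes' rule: the posterior for each component is proportional to its prior times its likelihood at x.
Categorical probabilities:
  f_A = 0.09
  f_B = 0.12
  f_C = 0.22
  f_D = 0.17
Prior × likelihood for each component:
  π_A·f_A = 0.20 × 0.09 = 0.018
  π_B·f_B = 0.23 × 0.12 = 0.0276
  π_C·f_C = 0.33 × 0.22 = 0.0726
  π_D·f_D = 0.24 × 0.17 = 0.0408
Sum: 0.018 + 0.0276 + 0.0726 + 0.0408 = 0.159
P(Language C | x) = 0.0726 / 0.159 ≈ 0.4566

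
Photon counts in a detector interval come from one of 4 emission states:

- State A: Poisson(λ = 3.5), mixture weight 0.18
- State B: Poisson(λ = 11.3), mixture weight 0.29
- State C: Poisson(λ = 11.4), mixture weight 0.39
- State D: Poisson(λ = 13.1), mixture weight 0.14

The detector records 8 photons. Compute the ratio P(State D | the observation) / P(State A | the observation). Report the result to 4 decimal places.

Posterior odds = (w_i f_i(x)) / (w_j f_j(x)); the normalising sum cancels.
Component likelihoods at x = 8 photons:
  p_A = e^(−3.5)·3.5^8/8! = 0.0168653
  p_B = e^(−11.3)·11.3^8/8! = 0.0815792
  p_C = e^(−11.4)·11.4^8/8! = 0.0792066
  p_D = e^(−13.1)·13.1^8/8! = 0.0439939
0.00615914 / 0.00303575 ≈ 2.0289

2.0289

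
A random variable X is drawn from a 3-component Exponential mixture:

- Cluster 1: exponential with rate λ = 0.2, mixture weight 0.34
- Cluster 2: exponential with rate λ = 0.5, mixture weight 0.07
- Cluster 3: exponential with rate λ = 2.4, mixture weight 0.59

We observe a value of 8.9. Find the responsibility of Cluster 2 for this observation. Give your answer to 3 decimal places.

0.034

The responsibility of component k is P(Z=k) f_k(x) divided by Σ_j P(Z=j) f_j(x).
Evaluate each component's likelihood at the observed value:
  L_1 = 0.2·e^(−0.2·8.9) = 0.2·e^(−1.7800) = 0.0337276
  L_2 = 0.5·e^(−0.5·8.9) = 0.5·e^(−4.4500) = 0.00583928
  L_3 = 2.4·e^(−2.4·8.9) = 2.4·e^(−21.3600) = 1.26964e-09
Prior × likelihood for each component:
  P(Z=1)·L_1 = 0.34 × 0.0337276 = 0.0114674
  P(Z=2)·L_2 = 0.07 × 0.00583928 = 0.00040875
  P(Z=3)·L_3 = 0.59 × 1.26964e-09 = 7.49088e-10
Normaliser: 0.0114674 + 0.00040875 + 7.49088e-10 = 0.0118761
Responsibility of Cluster 2: 0.00040875 / 0.0118761 ≈ 0.034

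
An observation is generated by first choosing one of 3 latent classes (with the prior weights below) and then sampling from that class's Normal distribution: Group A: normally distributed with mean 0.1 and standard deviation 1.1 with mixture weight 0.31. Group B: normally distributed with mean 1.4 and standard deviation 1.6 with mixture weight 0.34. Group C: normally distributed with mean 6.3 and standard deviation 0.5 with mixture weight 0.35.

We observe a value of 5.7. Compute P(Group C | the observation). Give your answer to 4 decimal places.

The responsibility of component k is π_k f_k(x) divided by Σ_j π_j f_j(x).
Component likelihoods at x = 5.7:
  L_A = (1/(1.1·√(2π)))·exp(−(5.7−0.1)²/(2·1.1²)) = 0.362675·exp(-12.95868) = 8.54349e-07
  L_B = (1/(1.6·√(2π)))·exp(−(5.7−1.4)²/(2·1.6²)) = 0.249339·exp(-3.61133) = 0.00673613
  L_C = (1/(0.5·√(2π)))·exp(−(5.7−6.3)²/(2·0.5²)) = 0.797885·exp(-0.72000) = 0.388372
Prior × likelihood for each component:
  π_A·L_A = 0.31 × 8.54349e-07 = 2.64848e-07
  π_B·L_B = 0.34 × 0.00673613 = 0.00229028
  π_C·L_C = 0.35 × 0.388372 = 0.13593
Sum: 2.64848e-07 + 0.00229028 + 0.13593 = 0.138221
P(Group C | data) = 0.13593 / 0.138221 ≈ 0.9834

0.9834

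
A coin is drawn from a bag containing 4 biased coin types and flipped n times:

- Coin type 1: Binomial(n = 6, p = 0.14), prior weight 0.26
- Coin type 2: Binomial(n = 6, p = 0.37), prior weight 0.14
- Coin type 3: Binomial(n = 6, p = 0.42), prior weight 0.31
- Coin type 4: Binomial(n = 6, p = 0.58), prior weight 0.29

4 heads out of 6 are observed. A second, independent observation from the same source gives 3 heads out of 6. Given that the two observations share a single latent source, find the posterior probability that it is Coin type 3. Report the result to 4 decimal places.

By Bayes' theorem, P(k | x) = w_k f_k(x) / Σ_j w_j f_j(x).
Since both observations come from the same component, the likelihood for component k is f_k(x₁)·f_k(x₂).
  L_1 = [0.00426187] × [0.0349068] = 0.000148768
  L_2 = [0.111578] × [0.253313] = 0.0282642
  L_3 = [0.157016] × [0.289109] = 0.0453948
  L_4 = [0.299434] × [0.289109] = 0.0865693
Prior × likelihood for each component:
  w_1·L_1 = 0.26 × 0.000148768 = 3.86797e-05
  w_2·L_2 = 0.14 × 0.0282642 = 0.00395698
  w_3·L_3 = 0.31 × 0.0453948 = 0.0140724
  w_4·L_4 = 0.29 × 0.0865693 = 0.0251051
Evidence: 3.86797e-05 + 0.00395698 + 0.0140724 + 0.0251051 = 0.0431731
P(Coin type 3 | x) = 0.0140724 / 0.0431731 ≈ 0.3260

0.3260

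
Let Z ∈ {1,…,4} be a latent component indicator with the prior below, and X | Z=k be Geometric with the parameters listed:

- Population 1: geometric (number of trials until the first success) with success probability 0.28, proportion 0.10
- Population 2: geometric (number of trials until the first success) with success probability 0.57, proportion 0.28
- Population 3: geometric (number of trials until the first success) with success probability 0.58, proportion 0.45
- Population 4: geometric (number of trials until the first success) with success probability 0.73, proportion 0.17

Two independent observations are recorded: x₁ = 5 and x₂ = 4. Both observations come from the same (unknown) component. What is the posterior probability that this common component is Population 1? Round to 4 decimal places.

0.5649

P(component k | x) = P(Z=k)·f_k(x) / marginal(x), where marginal(x) = Σ_j P(Z=j)·f_j(x).
Since both observations come from the same component, the likelihood for component k is f_k(x₁)·f_k(x₂).
  L_1 = [0.28·(1−0.28)^4 = 0.28·0.268739 = 0.0752468] × [0.104509] = 0.007864
  L_2 = [0.57·(1−0.57)^4 = 0.57·0.034188 = 0.0194872] × [0.045319] = 0.000883139
  L_3 = [0.58·(1−0.58)^4 = 0.58·0.031117 = 0.0180478] × [0.042971] = 0.000775534
  L_4 = [0.73·(1−0.73)^4 = 0.73·0.00531441 = 0.00387952] × [0.0143686] = 5.57432e-05
Multiply by the mixture weights:
  P(Z=1)·L_1 = 0.10 × 0.007864 = 0.0007864
  P(Z=2)·L_2 = 0.28 × 0.000883139 = 0.000247279
  P(Z=3)·L_3 = 0.45 × 0.000775534 = 0.00034899
  P(Z=4)·L_4 = 0.17 × 5.57432e-05 = 9.47635e-06
Denominator: 0.0007864 + 0.000247279 + 0.00034899 + 9.47635e-06 = 0.00139215
P(Population 1 | x) = 0.0007864 / 0.00139215 ≈ 0.5649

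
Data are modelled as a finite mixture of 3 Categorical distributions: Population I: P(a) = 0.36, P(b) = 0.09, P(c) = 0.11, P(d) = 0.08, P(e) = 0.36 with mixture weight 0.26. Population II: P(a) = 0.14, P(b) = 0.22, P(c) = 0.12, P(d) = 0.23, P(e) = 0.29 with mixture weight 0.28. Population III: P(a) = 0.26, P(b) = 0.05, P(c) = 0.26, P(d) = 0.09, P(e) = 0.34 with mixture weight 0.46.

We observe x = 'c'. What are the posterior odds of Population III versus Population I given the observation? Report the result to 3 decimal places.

The posterior odds equal the prior odds times the likelihood ratio: (π_i/π_j)·(f_i(x)/f_j(x)).
Evaluate each component's likelihood at the observed value:
  L_I = P(c | comp) = 0.11
  L_II = P(c | comp) = 0.12
  L_III = P(c | comp) = 0.26
Posterior odds = (π_III·L_III) / (π_I·L_I) = (0.46·0.26) / (0.26·0.11) = 0.1196 / 0.0286 ≈ 4.182

4.182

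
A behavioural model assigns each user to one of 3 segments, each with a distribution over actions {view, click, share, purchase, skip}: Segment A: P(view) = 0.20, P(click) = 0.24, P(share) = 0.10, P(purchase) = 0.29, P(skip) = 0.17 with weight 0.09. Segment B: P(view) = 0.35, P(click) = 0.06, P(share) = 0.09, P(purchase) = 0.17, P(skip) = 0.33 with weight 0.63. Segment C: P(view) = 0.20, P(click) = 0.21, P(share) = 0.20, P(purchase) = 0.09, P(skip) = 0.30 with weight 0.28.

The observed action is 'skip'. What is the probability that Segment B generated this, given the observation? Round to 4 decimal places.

P(component k | x) = w_k·f_k(x) / marginal(x), where marginal(x) = Σ_j w_j·f_j(x).
Categorical probabilities:
  f_A = P(skip | comp) = 0.17
  f_B = P(skip | comp) = 0.33
  f_C = P(skip | comp) = 0.30
Prior × likelihood for each component:
  w_A·f_A = 0.09 × 0.17 = 0.0153
  w_B·f_B = 0.63 × 0.33 = 0.2079
  w_C·f_C = 0.28 × 0.3 = 0.084
Normaliser: 0.0153 + 0.2079 + 0.084 = 0.3072
So the posterior for Segment B is 0.2079 / 0.3072 ≈ 0.6768.

0.6768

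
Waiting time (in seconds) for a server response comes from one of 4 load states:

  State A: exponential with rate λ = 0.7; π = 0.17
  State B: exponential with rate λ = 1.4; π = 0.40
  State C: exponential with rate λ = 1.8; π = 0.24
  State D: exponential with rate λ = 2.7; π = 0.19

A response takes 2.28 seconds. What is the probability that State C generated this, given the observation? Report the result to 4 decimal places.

0.1288

The responsibility of component k is π_k f_k(x) divided by Σ_j π_j f_j(x).
Component likelihoods at x = 2.28 seconds:
  f_A = 0.141894
  f_B = 0.0575255
  f_C = 0.0297117
  f_D = 0.00572594
Unnormalised posteriors:
  π_A·f_A = 0.17 × 0.141894 = 0.024122
  π_B·f_B = 0.40 × 0.0575255 = 0.0230102
  π_C·f_C = 0.24 × 0.0297117 = 0.00713082
  π_D·f_D = 0.19 × 0.00572594 = 0.00108793
Sum: 0.024122 + 0.0230102 + 0.00713082 + 0.00108793 = 0.0553509
P(State C | x) = 0.00713082 / 0.0553509 ≈ 0.1288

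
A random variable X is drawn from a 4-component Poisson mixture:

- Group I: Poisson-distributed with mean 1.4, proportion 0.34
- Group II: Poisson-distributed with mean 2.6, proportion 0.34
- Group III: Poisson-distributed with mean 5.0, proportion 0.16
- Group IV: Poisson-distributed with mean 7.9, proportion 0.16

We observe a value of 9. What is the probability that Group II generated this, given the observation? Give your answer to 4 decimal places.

0.0147

P(component k | x) = π_k·f_k(x) / marginal(x), where marginal(x) = Σ_j π_j·f_j(x).
Poisson probabilities:
  p_I = e^(−1.4)·1.4^9/9! = 1.40403e-05
  p_II = e^(−2.6)·2.6^9/9! = 0.0011113
  p_III = e^(−5.0)·5.0^9/9! = 0.0362656
  p_IV = e^(−7.9)·7.9^9/9! = 0.122449
Unnormalised posteriors:
  π_I·p_I = 0.34 × 1.40403e-05 = 4.77371e-06
  π_II·p_II = 0.34 × 0.0011113 = 0.000377842
  π_III·p_III = 0.16 × 0.0362656 = 0.00580249
  π_IV·p_IV = 0.16 × 0.122449 = 0.0195918
Sum: 4.77371e-06 + 0.000377842 + 0.00580249 + 0.0195918 = 0.0257769
P(Group II | 9) = 0.000377842 / 0.0257769 ≈ 0.0147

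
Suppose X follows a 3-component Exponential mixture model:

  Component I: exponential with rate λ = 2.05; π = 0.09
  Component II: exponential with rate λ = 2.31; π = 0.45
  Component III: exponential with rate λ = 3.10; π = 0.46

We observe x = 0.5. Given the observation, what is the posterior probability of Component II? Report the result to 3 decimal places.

Posterior ∝ prior × likelihood, so P(k | x) ∝ P(Z=k) f_k(x); normalise over all components.
Exponential densities:
  p_I = 2.05·e^(−2.05·0.5) = 2.05·e^(−1.0250) = 0.735533
  p_II = 2.31·e^(−2.31·0.5) = 2.31·e^(−1.1550) = 0.727783
  p_III = 3.10·e^(−3.10·0.5) = 3.10·e^(−1.5500) = 0.657969
Weight by the priors:
  P(Z=I)·p_I = 0.09 × 0.735533 = 0.0661979
  P(Z=II)·p_II = 0.45 × 0.727783 = 0.327502
  P(Z=III)·p_III = 0.46 × 0.657969 = 0.302666
Denominator: 0.0661979 + 0.327502 + 0.302666 = 0.696366
Responsibility of Component II: 0.327502 / 0.696366 ≈ 0.470

0.470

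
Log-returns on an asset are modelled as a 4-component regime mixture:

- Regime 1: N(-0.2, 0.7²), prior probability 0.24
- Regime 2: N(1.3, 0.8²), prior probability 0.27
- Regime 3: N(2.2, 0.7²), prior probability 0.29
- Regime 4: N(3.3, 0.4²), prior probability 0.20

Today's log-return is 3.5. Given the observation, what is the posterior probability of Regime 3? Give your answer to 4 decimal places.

The responsibility of component k is π_k f_k(x) divided by Σ_j π_j f_j(x).
Component likelihoods at x = 3.5:
  f_1 = (1/(0.7·√(2π)))·exp(−(3.5−-0.2)²/(2·0.7²)) = 0.569918·exp(-13.96939) = 4.88634e-07
  f_2 = (1/(0.8·√(2π)))·exp(−(3.5−1.3)²/(2·0.8²)) = 0.498678·exp(-3.78125) = 0.011367
  f_3 = (1/(0.7·√(2π)))·exp(−(3.5−2.2)²/(2·0.7²)) = 0.569918·exp(-1.72449) = 0.101596
  f_4 = (1/(0.4·√(2π)))·exp(−(3.5−3.3)²/(2·0.4²)) = 0.997356·exp(-0.12500) = 0.880163
Prior × likelihood for each component:
  π_1·f_1 = 0.24 × 4.88634e-07 = 1.17272e-07
  π_2·f_2 = 0.27 × 0.011367 = 0.00306908
  π_3·f_3 = 0.29 × 0.101596 = 0.0294628
  π_4·f_4 = 0.20 × 0.880163 = 0.176033
Sum: 1.17272e-07 + 0.00306908 + 0.0294628 + 0.176033 = 0.208565
So the posterior for Regime 3 is 0.0294628 / 0.208565 ≈ 0.1413.

0.1413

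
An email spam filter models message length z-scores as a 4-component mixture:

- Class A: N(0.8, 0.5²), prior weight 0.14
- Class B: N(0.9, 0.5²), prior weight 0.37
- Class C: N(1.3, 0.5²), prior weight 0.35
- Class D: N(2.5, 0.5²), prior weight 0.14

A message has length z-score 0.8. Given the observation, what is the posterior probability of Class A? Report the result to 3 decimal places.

Posterior ∝ prior × likelihood, so P(k | x) ∝ π_k f_k(x); normalise over all components.
Component likelihoods at x = 0.8:
  L_A = (1/(0.5·√(2π)))·exp(−(0.8−0.8)²/(2·0.5²)) = 0.797885·exp(-0.00000) = 0.797885
  L_B = (1/(0.5·√(2π)))·exp(−(0.8−0.9)²/(2·0.5²)) = 0.797885·exp(-0.02000) = 0.782085
  L_C = (1/(0.5·√(2π)))·exp(−(0.8−1.3)²/(2·0.5²)) = 0.797885·exp(-0.50000) = 0.483941
  L_D = (1/(0.5·√(2π)))·exp(−(0.8−2.5)²/(2·0.5²)) = 0.797885·exp(-5.78000) = 0.00246444
Prior × likelihood for each component:
  π_A·L_A = 0.14 × 0.797885 = 0.111704
  π_B·L_B = 0.37 × 0.782085 = 0.289372
  π_C·L_C = 0.35 × 0.483941 = 0.16938
  π_D·L_D = 0.14 × 0.00246444 = 0.000345021
Evidence: 0.111704 + 0.289372 + 0.16938 + 0.000345021 = 0.5708
P(Class A | 0.8) ≈ 0.196

0.196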